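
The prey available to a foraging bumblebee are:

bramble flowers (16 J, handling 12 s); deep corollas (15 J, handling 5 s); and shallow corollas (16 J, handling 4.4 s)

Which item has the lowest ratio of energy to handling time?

bramble flowers

Profitability E/h (J/s): bramble flowers = 16/12 = 1.33, deep corollas = 15/5 = 3, shallow corollas = 16/4.4 = 3.64.
Ranked: shallow corollas > deep corollas > bramble flowers.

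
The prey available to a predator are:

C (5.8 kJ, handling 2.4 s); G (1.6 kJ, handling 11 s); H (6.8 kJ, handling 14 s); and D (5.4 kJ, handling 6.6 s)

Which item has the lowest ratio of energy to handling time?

In descending order of E/h:
C: 5.8/2.4 = 2.42 kJ/s
D: 5.4/6.6 = 0.818 kJ/s
H: 6.8/14 = 0.486 kJ/s
G: 1.6/11 = 0.145 kJ/s

G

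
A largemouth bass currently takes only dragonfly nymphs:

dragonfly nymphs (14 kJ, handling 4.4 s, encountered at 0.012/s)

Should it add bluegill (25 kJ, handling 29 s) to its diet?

Yes

Current rate: (0.012×14)/(1 + 0.012×4.4) = 0.1596 kJ/s.
Profitability of bluegill: 25/29 = 0.8621 kJ/s.
0.8621 > 0.1596, so adding bluegill raises the average — include it.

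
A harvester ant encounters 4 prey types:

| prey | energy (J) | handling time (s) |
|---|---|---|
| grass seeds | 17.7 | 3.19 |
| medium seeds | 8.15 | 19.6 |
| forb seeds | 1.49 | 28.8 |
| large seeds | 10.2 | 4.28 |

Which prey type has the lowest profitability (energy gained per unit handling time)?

Profitability E/h (J/s): grass seeds = 17.7/3.19 = 5.55, medium seeds = 8.15/19.6 = 0.416, forb seeds = 1.49/28.8 = 0.0517, large seeds = 10.2/4.28 = 2.38.
Ranked: grass seeds > large seeds > medium seeds > forb seeds.

forb seeds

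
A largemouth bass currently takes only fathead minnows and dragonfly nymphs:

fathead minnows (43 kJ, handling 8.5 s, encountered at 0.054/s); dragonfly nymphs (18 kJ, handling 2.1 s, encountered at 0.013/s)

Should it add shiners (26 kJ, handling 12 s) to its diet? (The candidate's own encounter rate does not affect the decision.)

Yes

Intake rate on the current diet: R = (0.054×43 + 0.013×18) / (1 + 0.054×8.5 + 0.013×2.1) = 2.556/1.486 = 1.72 kJ/s.
Profitability of shiners: 26/12 = 2.167 kJ/s.
2.167 > 1.72, so adding shiners raises the average — include it.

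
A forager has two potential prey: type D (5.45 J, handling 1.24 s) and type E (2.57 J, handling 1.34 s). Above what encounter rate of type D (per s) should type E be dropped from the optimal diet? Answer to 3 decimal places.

0.624 per s

The zero-one rule: include type E iff E₂/h₂ > λE₁/(1+λh₁). Equality gives the switch point.
λE₁h₂ = E₂ + λE₂h₁ ⇒ λ = E₂/(E₁h₂ − E₂h₁) = 2.57/(7.303 − 3.187) = 0.6244 per s.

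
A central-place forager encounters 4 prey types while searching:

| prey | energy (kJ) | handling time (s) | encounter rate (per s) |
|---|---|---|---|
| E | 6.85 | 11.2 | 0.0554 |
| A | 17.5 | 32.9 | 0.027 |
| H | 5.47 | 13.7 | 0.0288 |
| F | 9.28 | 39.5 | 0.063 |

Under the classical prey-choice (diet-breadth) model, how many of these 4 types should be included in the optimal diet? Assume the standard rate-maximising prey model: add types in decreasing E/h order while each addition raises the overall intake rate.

Profitabilities (E/h, kJ/s): E 0.612, A 0.532, H 0.399, F 0.235. Add prey in this order while the next type's profitability exceeds the intake rate on those already taken.
Rate on top 1: 0.2342. A: 0.532 > 0.2342 → include.
Rate on top 2: 0.3396. H: 0.399 > 0.3396 → include.
Rate on top 3: 0.3477. F: 0.235 < 0.3477 → exclude; stop.
Optimal diet: E, A, H — 3 of 4 types.

3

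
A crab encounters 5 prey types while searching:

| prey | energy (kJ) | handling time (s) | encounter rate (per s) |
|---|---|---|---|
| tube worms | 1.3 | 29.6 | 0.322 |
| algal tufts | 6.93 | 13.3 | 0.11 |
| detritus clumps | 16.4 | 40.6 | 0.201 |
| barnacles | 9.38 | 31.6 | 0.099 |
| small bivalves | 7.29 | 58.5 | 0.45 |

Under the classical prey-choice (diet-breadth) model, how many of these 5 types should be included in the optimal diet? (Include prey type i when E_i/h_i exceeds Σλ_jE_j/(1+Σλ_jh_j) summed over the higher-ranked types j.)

Profitabilities (E/h, kJ/s): algal tufts 0.521, detritus clumps 0.404, barnacles 0.297, small bivalves 0.125, tube worms 0.0439. Add prey in this order while the next type's profitability exceeds the intake rate on those already taken.
Rate on top 1: 0.3095. detritus clumps: 0.404 > 0.3095 → include.
Rate on top 2: 0.382. barnacles: 0.297 < 0.382 → exclude; stop.
Optimal diet: algal tufts, detritus clumps — 2 of 5 types.

2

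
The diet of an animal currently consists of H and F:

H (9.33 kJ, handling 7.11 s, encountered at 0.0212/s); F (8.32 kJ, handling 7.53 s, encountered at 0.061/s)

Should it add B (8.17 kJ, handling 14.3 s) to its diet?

Yes

On H and F alone, R = ΣλE/(1+Σλh) = 0.7053/1.61 = 0.4381 kJ/s.
B: E/h = 8.17/14.3 = 0.5713 kJ/s.
0.5713 > 0.4381, so adding B raises the average — include it.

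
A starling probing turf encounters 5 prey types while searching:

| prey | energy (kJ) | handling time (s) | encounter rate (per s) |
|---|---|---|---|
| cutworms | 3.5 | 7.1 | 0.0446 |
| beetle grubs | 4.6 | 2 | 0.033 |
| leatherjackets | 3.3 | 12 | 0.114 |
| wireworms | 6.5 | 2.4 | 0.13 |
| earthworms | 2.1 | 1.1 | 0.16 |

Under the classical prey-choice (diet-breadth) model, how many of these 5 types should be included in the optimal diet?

3

E/h in descending order: wireworms 2.71, beetle grubs 2.3, earthworms 1.91, cutworms 0.493, leatherjackets 0.275 kJ/s. The optimal diet is the largest prefix of this list for which every included type satisfies E_i/h_i > R on the types above it.
Rate on top 1: 0.6441. beetle grubs: 2.3 > 0.6441 → include.
Rate on top 2: 0.7234. earthworms: 1.91 > 0.7234 → include.
Rate on top 3: 0.8577. cutworms: 0.493 < 0.8577 → exclude; stop.
Optimal diet: wireworms, beetle grubs, earthworms — 3 of 5 types.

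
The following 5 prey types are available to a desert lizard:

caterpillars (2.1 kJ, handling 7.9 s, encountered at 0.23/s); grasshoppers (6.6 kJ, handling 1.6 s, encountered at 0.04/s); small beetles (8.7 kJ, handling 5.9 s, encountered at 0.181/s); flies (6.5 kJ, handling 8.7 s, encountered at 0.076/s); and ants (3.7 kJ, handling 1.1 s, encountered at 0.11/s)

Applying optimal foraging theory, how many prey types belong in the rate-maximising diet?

3

Profitabilities (E/h, kJ/s): grasshoppers 4.12, ants 3.36, small beetles 1.47, flies 0.747, caterpillars 0.266. Add prey in this order while the next type's profitability exceeds the intake rate on those already taken.
Rate on top 1: 0.2481. ants: 3.36 > 0.2481 → include.
Rate on top 2: 0.5662. small beetles: 1.47 > 0.5662 → include.
Rate on top 3: 0.9968. flies: 0.747 < 0.9968 → exclude; stop.
Optimal diet: grasshoppers, ants, small beetles — 3 of 5 types.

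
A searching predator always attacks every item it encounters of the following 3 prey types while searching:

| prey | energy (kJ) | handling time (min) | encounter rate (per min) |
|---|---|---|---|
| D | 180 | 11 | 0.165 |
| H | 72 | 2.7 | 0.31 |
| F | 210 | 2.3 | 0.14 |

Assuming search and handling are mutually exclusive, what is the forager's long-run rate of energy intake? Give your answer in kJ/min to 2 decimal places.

20.49 kJ/min

Energy encountered per unit search time: 0.165×180 + 0.31×72 + 0.14×210 = 81.42 kJ/min.
Handling time per unit search time: 0.165×11 + 0.31×2.7 + 0.14×2.3 = 2.974.
Rate = 81.42/(1 + 2.974) = 20.49 kJ/min.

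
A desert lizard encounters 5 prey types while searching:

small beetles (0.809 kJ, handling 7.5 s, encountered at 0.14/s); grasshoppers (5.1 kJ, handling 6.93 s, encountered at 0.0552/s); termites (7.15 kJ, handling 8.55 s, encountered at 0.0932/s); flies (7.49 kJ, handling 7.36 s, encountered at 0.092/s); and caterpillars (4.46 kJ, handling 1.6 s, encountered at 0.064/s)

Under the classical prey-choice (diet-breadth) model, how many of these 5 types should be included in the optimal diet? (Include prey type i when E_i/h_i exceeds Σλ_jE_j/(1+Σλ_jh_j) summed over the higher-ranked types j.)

Profitabilities (E/h, kJ/s): caterpillars 2.79, flies 1.02, termites 0.836, grasshoppers 0.736, small beetles 0.108. Add prey in this order while the next type's profitability exceeds the intake rate on those already taken.
Rate on top 1: 0.2589. flies: 1.02 > 0.2589 → include.
Rate on top 2: 0.5476. termites: 0.836 > 0.5476 → include.
Rate on top 3: 0.6369. grasshoppers: 0.736 > 0.6369 → include.
Rate on top 4: 0.6497. small beetles: 0.108 < 0.6497 → exclude; stop.
Optimal diet: caterpillars, flies, termites, grasshoppers — 4 of 5 types.

4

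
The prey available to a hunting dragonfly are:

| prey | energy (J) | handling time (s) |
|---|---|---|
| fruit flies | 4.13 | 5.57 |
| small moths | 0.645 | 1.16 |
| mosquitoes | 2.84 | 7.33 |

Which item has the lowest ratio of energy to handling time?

mosquitoes

In descending order of E/h:
fruit flies: 4.13/5.57 = 0.741 J/s
small moths: 0.645/1.16 = 0.556 J/s
mosquitoes: 2.84/7.33 = 0.387 J/s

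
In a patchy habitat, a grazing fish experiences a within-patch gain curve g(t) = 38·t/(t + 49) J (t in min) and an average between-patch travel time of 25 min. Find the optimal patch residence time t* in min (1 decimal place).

35.0 min

Maximise g(t)/(T+t): set derivative to zero → g'(t)(T+t) = g(t).
g'(t) = 38·49/(t + 49)². Setting 38·49/(t+49)² = 38t/[(t+49)(25+t)] gives 49(25+t) = t(t+49), so t² = 49×25 = 1225.
t* = √1225 = 35 min.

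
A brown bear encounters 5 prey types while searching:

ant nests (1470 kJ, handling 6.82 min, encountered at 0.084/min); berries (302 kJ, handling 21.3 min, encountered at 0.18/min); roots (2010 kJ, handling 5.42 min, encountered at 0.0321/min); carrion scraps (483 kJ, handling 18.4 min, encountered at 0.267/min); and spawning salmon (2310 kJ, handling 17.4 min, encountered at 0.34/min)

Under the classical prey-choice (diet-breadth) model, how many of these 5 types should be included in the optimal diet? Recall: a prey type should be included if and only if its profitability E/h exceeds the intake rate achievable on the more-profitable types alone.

Profitabilities (E/h, kJ/min): roots 371, ant nests 216, spawning salmon 133, carrion scraps 26.3, berries 14.2. Add prey in this order while the next type's profitability exceeds the intake rate on those already taken.
Rate on top 1: 54.96. ant nests: 216 > 54.96 → include.
Rate on top 2: 107.6. spawning salmon: 133 > 107.6 → include.
Rate on top 3: 127. carrion scraps: 26.3 < 127 → exclude; stop.
Optimal diet: roots, ant nests, spawning salmon — 3 of 5 types.

3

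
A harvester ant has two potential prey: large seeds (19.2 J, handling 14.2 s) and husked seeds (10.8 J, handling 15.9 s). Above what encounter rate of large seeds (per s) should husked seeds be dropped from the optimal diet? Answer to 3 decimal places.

0.071 per s

Drop husked seeds once their profitability E₂/h₂ falls below the rate achievable on large seeds alone: E₂/h₂ = λE₁/(1 + λh₁).
Solve for λ: λE₁h₂ = E₂(1 + λh₁) → λ(E₁h₂ − E₂h₁) = E₂ → λ = E₂/(E₁h₂ − E₂h₁).
λ = 10.8/(19.2×15.9 − 10.8×14.2) = 10.8/151.9 = 0.07109 per s.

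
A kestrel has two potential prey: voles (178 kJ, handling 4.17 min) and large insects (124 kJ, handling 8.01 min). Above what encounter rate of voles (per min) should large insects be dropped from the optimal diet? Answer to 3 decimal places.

Drop large insects once their profitability E₂/h₂ falls below the rate achievable on voles alone: E₂/h₂ = λE₁/(1 + λh₁).
Solve for λ: λE₁h₂ = E₂(1 + λh₁) → λ(E₁h₂ − E₂h₁) = E₂ → λ = E₂/(E₁h₂ − E₂h₁).
λ = 124/(178×8.01 − 124×4.17) = 124/908.7 = 0.1365 per min.

0.136 per min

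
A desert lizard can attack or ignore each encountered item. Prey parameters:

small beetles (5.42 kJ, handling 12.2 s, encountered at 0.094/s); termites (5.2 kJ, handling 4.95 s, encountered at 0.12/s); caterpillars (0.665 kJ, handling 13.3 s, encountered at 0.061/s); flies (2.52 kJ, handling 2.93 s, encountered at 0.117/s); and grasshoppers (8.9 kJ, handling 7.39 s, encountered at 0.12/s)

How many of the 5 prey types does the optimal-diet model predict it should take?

3

Rank by E/h (kJ/s): grasshoppers 1.2, termites 1.05, flies 0.86, small beetles 0.444, caterpillars 0.05. Include each in turn until the next type's E/h falls below the running intake rate.
Rate on top 1: 0.566. termites: 1.05 > 0.566 → include.
Rate on top 2: 0.682. flies: 0.86 > 0.682 → include.
Rate on top 3: 0.7037. small beetles: 0.444 < 0.7037 → exclude; stop.
Optimal diet: grasshoppers, termites, flies — 3 of 5 types.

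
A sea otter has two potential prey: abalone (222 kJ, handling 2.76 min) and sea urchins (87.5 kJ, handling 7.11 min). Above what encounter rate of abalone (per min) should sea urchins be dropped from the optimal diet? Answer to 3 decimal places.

0.065 per min

Drop sea urchins once their profitability E₂/h₂ falls below the rate achievable on abalone alone: E₂/h₂ = λE₁/(1 + λh₁).
Solve for λ: λE₁h₂ = E₂(1 + λh₁) → λ(E₁h₂ − E₂h₁) = E₂ → λ = E₂/(E₁h₂ − E₂h₁).
λ = 87.5/(222×7.11 − 87.5×2.76) = 87.5/1337 = 0.06545 per min.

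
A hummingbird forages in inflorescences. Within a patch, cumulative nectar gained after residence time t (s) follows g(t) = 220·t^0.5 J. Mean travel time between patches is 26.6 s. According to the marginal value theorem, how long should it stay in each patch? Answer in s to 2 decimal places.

Maximise g(t)/(T+t): set derivative to zero → g'(t)(T+t) = g(t).
g'(t) = 0.5·220·t^-0.5. Setting 0.5·220·t^-0.5 = 220·t^0.5/(26.6+t) gives 0.5(26.6+t) = t, so 0.50·t = 0.5×26.6.
t* = 0.5×26.6/0.50 = 26.6 s.

26.60 s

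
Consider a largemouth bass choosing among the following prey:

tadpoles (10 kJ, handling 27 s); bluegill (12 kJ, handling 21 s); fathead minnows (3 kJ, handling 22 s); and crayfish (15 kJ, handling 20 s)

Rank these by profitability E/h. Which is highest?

crayfish

Profitability E/h (kJ/s): tadpoles = 10/27 = 0.37, bluegill = 12/21 = 0.571, fathead minnows = 3/22 = 0.136, crayfish = 15/20 = 0.75.
Ranked: crayfish > bluegill > tadpoles > fathead minnows.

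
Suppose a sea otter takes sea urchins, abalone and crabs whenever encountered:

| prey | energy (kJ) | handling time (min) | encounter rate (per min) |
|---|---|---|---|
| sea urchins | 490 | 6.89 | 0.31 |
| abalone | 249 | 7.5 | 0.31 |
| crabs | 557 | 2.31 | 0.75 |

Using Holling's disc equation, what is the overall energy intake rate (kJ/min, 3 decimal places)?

R = Σλ_iE_i / (1 + Σλ_ih_i)
Numerator: 0.31×490 + 0.31×249 + 0.75×557 = 646.8
Denominator: 1 + 0.31×6.89 + 0.31×7.5 + 0.75×2.31 = 7.193
R = 646.8/7.193 = 89.92 kJ/min

89.921 kJ/min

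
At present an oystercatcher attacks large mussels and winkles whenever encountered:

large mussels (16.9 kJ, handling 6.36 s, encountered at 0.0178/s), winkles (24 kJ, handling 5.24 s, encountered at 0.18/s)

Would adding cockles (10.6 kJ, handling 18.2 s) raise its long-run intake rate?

On large mussels and winkles alone, R = ΣλE/(1+Σλh) = 4.621/2.056 = 2.247 kJ/s.
Profitability of cockles: 10.6/18.2 = 0.5824 kJ/s.
0.5824 < 2.247, so adding cockles would lower the average — exclude it.

No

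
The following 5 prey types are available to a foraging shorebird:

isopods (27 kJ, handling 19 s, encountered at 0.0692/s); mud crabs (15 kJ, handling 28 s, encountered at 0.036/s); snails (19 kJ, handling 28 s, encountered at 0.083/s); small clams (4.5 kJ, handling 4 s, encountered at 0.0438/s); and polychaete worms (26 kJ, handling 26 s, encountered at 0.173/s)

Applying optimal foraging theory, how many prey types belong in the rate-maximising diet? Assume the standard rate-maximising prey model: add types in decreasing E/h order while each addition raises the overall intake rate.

Rank by E/h (kJ/s): isopods 1.42, small clams 1.12, polychaete worms 1, snails 0.679, mud crabs 0.536. Include each in turn until the next type's E/h falls below the running intake rate.
Rate on top 1: 0.8072. small clams: 1.12 > 0.8072 → include.
Rate on top 2: 0.8295. polychaete worms: 1 > 0.8295 → include.
Rate on top 3: 0.9393. snails: 0.679 < 0.9393 → exclude; stop.
Optimal diet: isopods, small clams, polychaete worms — 3 of 5 types.

3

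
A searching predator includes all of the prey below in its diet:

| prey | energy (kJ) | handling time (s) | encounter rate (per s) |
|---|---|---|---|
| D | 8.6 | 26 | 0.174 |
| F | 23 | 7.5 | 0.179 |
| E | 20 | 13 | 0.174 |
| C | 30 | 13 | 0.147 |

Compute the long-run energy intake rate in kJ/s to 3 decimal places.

R = (0.174×8.6 + 0.179×23 + 0.174×20 + 0.147×30) / (1 + 0.174×26 + 0.179×7.5 + 0.174×13 + 0.147×13) = 13.5/11.04 = 1.223 kJ/s.

1.223 kJ/s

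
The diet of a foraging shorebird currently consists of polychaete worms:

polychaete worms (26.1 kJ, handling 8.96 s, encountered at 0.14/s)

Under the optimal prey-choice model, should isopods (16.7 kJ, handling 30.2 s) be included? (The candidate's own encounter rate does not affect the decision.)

No

On polychaete worms alone, R = ΣλE/(1+Σλh) = 3.654/2.254 = 1.621 kJ/s.
isopods: E/h = 16.7/30.2 = 0.553 kJ/s.
0.553 < 1.621, so adding isopods would lower the average — exclude it.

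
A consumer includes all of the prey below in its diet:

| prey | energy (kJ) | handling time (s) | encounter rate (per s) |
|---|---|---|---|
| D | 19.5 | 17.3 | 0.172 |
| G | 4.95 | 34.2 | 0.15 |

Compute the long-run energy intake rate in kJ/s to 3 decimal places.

0.450 kJ/s

Energy encountered per unit search time: 0.172×19.5 + 0.15×4.95 = 4.096 kJ/s.
Handling time per unit search time: 0.172×17.3 + 0.15×34.2 = 8.106.
Rate = 4.096/(1 + 8.106) = 0.4499 kJ/s.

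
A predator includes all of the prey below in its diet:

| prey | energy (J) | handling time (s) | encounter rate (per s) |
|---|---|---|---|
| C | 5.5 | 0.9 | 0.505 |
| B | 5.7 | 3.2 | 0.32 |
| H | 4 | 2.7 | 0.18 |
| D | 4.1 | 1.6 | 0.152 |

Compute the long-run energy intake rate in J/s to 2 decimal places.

1.85 J/s

Energy encountered per unit search time: 0.505×5.5 + 0.32×5.7 + 0.18×4 + 0.152×4.1 = 5.945 J/s.
Handling time per unit search time: 0.505×0.9 + 0.32×3.2 + 0.18×2.7 + 0.152×1.6 = 2.208.
Rate = 5.945/(1 + 2.208) = 1.853 J/s.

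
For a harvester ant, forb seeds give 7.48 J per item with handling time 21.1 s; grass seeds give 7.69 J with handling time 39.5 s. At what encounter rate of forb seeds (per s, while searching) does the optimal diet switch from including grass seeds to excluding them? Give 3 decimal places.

At the threshold, the rate on forb seeds alone equals the profitability of grass seeds: λ·7.48/(1 + λ·21.1) = 7.69/39.5 = 0.1947.
Rearranging, λ(7.48 − 0.1947×21.1) = 0.1947, so λ = 0.1947/3.372 = 0.05773 per s.

0.058 per s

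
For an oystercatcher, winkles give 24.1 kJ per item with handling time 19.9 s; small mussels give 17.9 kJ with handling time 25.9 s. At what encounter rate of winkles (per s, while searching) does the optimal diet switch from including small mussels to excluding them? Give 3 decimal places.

0.067 per s

The zero-one rule: include small mussels iff E₂/h₂ > λE₁/(1+λh₁). Equality gives the switch point.
λE₁h₂ = E₂ + λE₂h₁ ⇒ λ = E₂/(E₁h₂ − E₂h₁) = 17.9/(624.2 − 356.2) = 0.0668 per s.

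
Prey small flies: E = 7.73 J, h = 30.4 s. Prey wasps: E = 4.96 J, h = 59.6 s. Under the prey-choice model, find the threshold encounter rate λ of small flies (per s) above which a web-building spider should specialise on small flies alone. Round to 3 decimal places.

0.016 per s

The zero-one rule: include wasps iff E₂/h₂ > λE₁/(1+λh₁). Equality gives the switch point.
λE₁h₂ = E₂ + λE₂h₁ ⇒ λ = E₂/(E₁h₂ − E₂h₁) = 4.96/(460.7 − 150.8) = 0.016 per s.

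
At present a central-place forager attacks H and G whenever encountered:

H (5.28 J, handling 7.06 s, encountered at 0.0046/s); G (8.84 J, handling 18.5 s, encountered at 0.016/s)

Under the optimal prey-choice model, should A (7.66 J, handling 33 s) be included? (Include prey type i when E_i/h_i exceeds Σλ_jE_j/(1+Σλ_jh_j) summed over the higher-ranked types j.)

Intake rate on the current diet: R = (0.0046×5.28 + 0.016×8.84) / (1 + 0.0046×7.06 + 0.016×18.5) = 0.1657/1.328 = 0.1248 J/s.
Profitability of A: 7.66/33 = 0.2321 J/s.
Since 0.2321 > R, including A increases the long-run rate.

Yes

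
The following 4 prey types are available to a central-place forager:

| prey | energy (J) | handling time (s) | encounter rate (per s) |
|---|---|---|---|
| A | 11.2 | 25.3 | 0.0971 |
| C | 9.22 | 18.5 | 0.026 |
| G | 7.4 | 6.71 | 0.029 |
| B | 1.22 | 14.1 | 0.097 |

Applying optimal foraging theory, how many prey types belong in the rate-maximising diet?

3

Rank by E/h (J/s): G 1.1, C 0.498, A 0.443, B 0.0865. Include each in turn until the next type's E/h falls below the running intake rate.
Rate on top 1: 0.1796. C: 0.498 > 0.1796 → include.
Rate on top 2: 0.2711. A: 0.443 > 0.2711 → include.
Rate on top 3: 0.3731. B: 0.0865 < 0.3731 → exclude; stop.
Optimal diet: G, C, A — 3 of 4 types.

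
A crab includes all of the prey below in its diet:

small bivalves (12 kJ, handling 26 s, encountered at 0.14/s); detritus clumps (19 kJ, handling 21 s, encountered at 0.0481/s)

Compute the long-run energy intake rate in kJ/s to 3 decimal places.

0.459 kJ/s

R = (0.14×12 + 0.0481×19) / (1 + 0.14×26 + 0.0481×21) = 2.594/5.65 = 0.4591 kJ/s.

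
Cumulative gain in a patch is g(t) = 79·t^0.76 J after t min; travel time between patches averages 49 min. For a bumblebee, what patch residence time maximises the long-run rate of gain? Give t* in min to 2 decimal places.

155.17 min

Maximise g(t)/(T+t): set derivative to zero → g'(t)(T+t) = g(t).
g'(t) = 0.76·79·t^-0.24. Setting 0.76·79·t^-0.24 = 79·t^0.76/(49+t) gives 0.76(49+t) = t, so 0.24·t = 0.76×49.
t* = 0.76×49/0.24 = 155.2 min.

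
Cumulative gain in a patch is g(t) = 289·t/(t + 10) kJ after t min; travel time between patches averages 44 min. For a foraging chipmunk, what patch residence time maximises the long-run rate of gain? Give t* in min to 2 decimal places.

20.98 min

Optimal t* satisfies g'(t*) = g(t*)/(T + t*).
g'(t) = 289·10/(t + 10)². Setting 289·10/(t+10)² = 289t/[(t+10)(44+t)] gives 10(44+t) = t(t+10), so t² = 10×44 = 440.
t* = √440 = 20.98 min.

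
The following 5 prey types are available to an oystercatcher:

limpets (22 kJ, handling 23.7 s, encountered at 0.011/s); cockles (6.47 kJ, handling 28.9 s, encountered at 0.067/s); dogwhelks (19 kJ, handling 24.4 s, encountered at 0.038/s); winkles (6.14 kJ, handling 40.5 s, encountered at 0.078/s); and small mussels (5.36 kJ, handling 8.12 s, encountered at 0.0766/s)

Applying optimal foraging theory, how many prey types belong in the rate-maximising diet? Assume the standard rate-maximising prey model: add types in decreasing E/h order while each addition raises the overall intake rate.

3

Profitabilities (E/h, kJ/s): limpets 0.928, dogwhelks 0.779, small mussels 0.66, cockles 0.224, winkles 0.152. Add prey in this order while the next type's profitability exceeds the intake rate on those already taken.
Rate on top 1: 0.192. dogwhelks: 0.779 > 0.192 → include.
Rate on top 2: 0.4406. small mussels: 0.66 > 0.4406 → include.
Rate on top 3: 0.4892. cockles: 0.224 < 0.4892 → exclude; stop.
Optimal diet: limpets, dogwhelks, small mussels — 3 of 5 types.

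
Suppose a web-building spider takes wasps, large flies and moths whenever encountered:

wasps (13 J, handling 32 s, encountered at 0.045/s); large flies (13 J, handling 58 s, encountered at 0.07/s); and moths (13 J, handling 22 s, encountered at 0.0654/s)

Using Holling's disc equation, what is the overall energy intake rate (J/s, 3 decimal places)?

R = (0.045×13 + 0.07×13 + 0.0654×13) / (1 + 0.045×32 + 0.07×58 + 0.0654×22) = 2.345/7.939 = 0.2954 J/s.

0.295 J/s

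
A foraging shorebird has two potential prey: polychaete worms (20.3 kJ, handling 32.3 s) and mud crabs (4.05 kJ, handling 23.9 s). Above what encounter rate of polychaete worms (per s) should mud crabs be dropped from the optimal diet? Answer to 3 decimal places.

The zero-one rule: include mud crabs iff E₂/h₂ > λE₁/(1+λh₁). Equality gives the switch point.
λE₁h₂ = E₂ + λE₂h₁ ⇒ λ = E₂/(E₁h₂ − E₂h₁) = 4.05/(485.2 − 130.8) = 0.01143 per s.

0.011 per s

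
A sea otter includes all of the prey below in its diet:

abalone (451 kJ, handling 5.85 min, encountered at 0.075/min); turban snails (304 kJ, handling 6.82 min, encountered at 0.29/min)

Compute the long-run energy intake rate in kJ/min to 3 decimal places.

35.704 kJ/min

R = (0.075×451 + 0.29×304) / (1 + 0.075×5.85 + 0.29×6.82) = 122/3.417 = 35.7 kJ/min.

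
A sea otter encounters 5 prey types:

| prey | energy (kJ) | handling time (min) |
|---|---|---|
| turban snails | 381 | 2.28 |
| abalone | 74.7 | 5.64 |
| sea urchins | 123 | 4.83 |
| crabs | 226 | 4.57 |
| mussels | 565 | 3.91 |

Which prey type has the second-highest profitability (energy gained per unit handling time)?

mussels

In descending order of E/h:
turban snails: 381/2.28 = 167 kJ/min
mussels: 565/3.91 = 145 kJ/min
crabs: 226/4.57 = 49.5 kJ/min
sea urchins: 123/4.83 = 25.5 kJ/min
abalone: 74.7/5.64 = 13.2 kJ/min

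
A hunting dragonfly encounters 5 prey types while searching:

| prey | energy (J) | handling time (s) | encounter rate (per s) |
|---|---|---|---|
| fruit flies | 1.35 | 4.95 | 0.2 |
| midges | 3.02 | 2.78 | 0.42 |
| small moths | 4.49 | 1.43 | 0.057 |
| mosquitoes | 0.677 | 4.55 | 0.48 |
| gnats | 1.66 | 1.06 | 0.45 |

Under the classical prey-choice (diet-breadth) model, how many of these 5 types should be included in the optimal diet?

Profitabilities (E/h, J/s): small moths 3.14, gnats 1.57, midges 1.09, fruit flies 0.273, mosquitoes 0.149. Add prey in this order while the next type's profitability exceeds the intake rate on those already taken.
Rate on top 1: 0.2366. gnats: 1.57 > 0.2366 → include.
Rate on top 2: 0.6435. midges: 1.09 > 0.6435 → include.
Rate on top 3: 0.8332. fruit flies: 0.273 < 0.8332 → exclude; stop.
Optimal diet: small moths, gnats, midges — 3 of 5 types.

3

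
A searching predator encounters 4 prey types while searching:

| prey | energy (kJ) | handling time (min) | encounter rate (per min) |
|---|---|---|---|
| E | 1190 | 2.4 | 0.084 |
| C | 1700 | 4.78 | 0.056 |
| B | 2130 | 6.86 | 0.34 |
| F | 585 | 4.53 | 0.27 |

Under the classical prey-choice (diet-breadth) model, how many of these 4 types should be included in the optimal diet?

E/h in descending order: E 496, C 356, B 310, F 129 kJ/min. The optimal diet is the largest prefix of this list for which every included type satisfies E_i/h_i > R on the types above it.
Rate on top 1: 83.19. C: 356 > 83.19 → include.
Rate on top 2: 132.8. B: 310 > 132.8 → include.
Rate on top 3: 241.8. F: 129 < 241.8 → exclude; stop.
Optimal diet: E, C, B — 3 of 4 types.

3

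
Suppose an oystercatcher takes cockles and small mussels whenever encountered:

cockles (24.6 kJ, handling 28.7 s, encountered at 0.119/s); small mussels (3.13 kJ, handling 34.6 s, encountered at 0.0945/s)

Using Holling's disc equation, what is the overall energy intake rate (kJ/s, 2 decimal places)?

R = (0.119×24.6 + 0.0945×3.13) / (1 + 0.119×28.7 + 0.0945×34.6) = 3.223/7.685 = 0.4194 kJ/s.

0.42 kJ/s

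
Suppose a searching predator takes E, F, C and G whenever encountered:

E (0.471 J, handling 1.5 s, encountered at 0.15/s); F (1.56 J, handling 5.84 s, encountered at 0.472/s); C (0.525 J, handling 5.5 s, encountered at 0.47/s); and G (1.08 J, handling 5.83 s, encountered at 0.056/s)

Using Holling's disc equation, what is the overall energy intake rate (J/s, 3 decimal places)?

0.162 J/s

R = Σλ_iE_i / (1 + Σλ_ih_i)
Numerator: 0.15×0.471 + 0.472×1.56 + 0.47×0.525 + 0.056×1.08 = 1.114
Denominator: 1 + 0.15×1.5 + 0.472×5.84 + 0.47×5.5 + 0.056×5.83 = 6.893
R = 1.114/6.893 = 0.1616 J/s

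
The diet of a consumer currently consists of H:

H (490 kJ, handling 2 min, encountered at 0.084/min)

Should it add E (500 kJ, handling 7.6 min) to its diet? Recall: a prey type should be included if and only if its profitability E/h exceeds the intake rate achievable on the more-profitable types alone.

On H alone, R = ΣλE/(1+Σλh) = 41.16/1.168 = 35.24 kJ/min.
E: E/h = 500/7.6 = 65.79 kJ/min.
65.79 > 35.24, so adding E raises the average — include it.

Yes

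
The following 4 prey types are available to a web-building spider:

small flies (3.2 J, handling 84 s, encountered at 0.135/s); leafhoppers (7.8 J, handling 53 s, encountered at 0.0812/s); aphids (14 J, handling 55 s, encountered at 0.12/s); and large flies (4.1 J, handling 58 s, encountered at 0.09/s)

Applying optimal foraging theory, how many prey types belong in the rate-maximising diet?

Rank by E/h (J/s): aphids 0.255, leafhoppers 0.147, large flies 0.0707, small flies 0.0381. Include each in turn until the next type's E/h falls below the running intake rate.
Rate on top 1: 0.2211. leafhoppers: 0.147 < 0.2211 → exclude; stop.
Optimal diet: aphids — 1 of 4 types.

1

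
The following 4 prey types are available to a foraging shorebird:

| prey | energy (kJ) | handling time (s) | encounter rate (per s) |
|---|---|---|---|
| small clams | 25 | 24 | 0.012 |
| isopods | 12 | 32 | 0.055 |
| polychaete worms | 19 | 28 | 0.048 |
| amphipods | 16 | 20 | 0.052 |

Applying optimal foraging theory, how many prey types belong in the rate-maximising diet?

3

Rank by E/h (kJ/s): small clams 1.04, amphipods 0.8, polychaete worms 0.679, isopods 0.375. Include each in turn until the next type's E/h falls below the running intake rate.
Rate on top 1: 0.2329. amphipods: 0.8 > 0.2329 → include.
Rate on top 2: 0.4863. polychaete worms: 0.679 > 0.4863 → include.
Rate on top 3: 0.5566. isopods: 0.375 < 0.5566 → exclude; stop.
Optimal diet: small clams, amphipods, polychaete worms — 3 of 4 types.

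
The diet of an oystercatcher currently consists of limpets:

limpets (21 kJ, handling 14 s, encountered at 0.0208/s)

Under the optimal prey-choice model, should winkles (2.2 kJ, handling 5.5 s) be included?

Yes

Intake rate on the current diet: R = (0.0208×21) / (1 + 0.0208×14) = 0.4368/1.291 = 0.3383 kJ/s.
winkles: E/h = 2.2/5.5 = 0.4 kJ/s.
0.4 > 0.3383, so adding winkles raises the average — include it.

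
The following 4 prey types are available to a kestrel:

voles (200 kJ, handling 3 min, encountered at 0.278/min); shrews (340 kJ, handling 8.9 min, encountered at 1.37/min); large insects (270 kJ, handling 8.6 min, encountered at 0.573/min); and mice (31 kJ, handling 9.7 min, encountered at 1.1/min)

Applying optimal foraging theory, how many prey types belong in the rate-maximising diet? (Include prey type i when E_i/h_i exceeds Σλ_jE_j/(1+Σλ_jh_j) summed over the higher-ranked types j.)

2

Profitabilities (E/h, kJ/min): voles 66.7, shrews 38.2, large insects 31.4, mice 3.2. Add prey in this order while the next type's profitability exceeds the intake rate on those already taken.
Rate on top 1: 30.32. shrews: 38.2 > 30.32 → include.
Rate on top 2: 37.17. large insects: 31.4 < 37.17 → exclude; stop.
Optimal diet: voles, shrews — 2 of 4 types.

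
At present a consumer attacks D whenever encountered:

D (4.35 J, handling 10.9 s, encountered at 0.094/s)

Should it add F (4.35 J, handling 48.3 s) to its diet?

Current rate: (0.094×4.35)/(1 + 0.094×10.9) = 0.202 J/s.
Profitability of F: 4.35/48.3 = 0.09006 J/s.
0.09006 < 0.202, so adding F would lower the average — exclude it.

No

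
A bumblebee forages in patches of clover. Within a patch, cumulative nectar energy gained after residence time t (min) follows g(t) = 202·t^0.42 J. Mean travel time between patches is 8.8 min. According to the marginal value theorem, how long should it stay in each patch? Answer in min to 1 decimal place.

6.4 min

Maximise g(t)/(T+t): set derivative to zero → g'(t)(T+t) = g(t).
g'(t) = 0.42·202·t^-0.58. Setting 0.42·202·t^-0.58 = 202·t^0.42/(8.8+t) gives 0.42(8.8+t) = t, so 0.58·t = 0.42×8.8.
t* = 0.42×8.8/0.58 = 6.372 min.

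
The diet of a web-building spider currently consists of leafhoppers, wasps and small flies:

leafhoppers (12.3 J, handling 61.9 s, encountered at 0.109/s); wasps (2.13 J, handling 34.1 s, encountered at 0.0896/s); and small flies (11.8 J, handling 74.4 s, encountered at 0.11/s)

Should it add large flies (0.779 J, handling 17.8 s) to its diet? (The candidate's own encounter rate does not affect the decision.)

Intake rate on the current diet: R = (0.109×12.3 + 0.0896×2.13 + 0.11×11.8) / (1 + 0.109×61.9 + 0.0896×34.1 + 0.11×74.4) = 2.83/18.99 = 0.149 J/s.
large flies: E/h = 0.779/17.8 = 0.04376 J/s.
0.04376 < 0.149, so adding large flies would lower the average — exclude it.

No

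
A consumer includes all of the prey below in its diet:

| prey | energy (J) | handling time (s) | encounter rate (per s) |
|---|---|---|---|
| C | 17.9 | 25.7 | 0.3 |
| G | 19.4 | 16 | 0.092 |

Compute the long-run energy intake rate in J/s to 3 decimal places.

0.703 J/s

R = Σλ_iE_i / (1 + Σλ_ih_i)
Numerator: 0.3×17.9 + 0.092×19.4 = 7.155
Denominator: 1 + 0.3×25.7 + 0.092×16 = 10.18
R = 7.155/10.18 = 0.7027 J/s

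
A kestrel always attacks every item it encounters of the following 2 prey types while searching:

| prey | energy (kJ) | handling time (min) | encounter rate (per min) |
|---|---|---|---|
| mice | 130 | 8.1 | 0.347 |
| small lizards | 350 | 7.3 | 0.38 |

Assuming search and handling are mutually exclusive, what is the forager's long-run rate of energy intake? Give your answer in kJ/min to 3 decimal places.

27.049 kJ/min

Energy encountered per unit search time: 0.347×130 + 0.38×350 = 178.1 kJ/min.
Handling time per unit search time: 0.347×8.1 + 0.38×7.3 = 5.585.
Rate = 178.1/(1 + 5.585) = 27.05 kJ/min.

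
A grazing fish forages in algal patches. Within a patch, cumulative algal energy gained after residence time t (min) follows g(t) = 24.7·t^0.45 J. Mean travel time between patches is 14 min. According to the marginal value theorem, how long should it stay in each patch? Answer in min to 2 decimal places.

By the marginal value theorem, leave when the instantaneous gain rate g'(t) equals the habitat-wide average g(t)/(T + t).
g'(t) = 0.45·24.7·t^-0.55. Setting 0.45·24.7·t^-0.55 = 24.7·t^0.45/(14+t) gives 0.45(14+t) = t, so 0.55·t = 0.45×14.
t* = 0.45×14/0.55 = 11.45 min.

11.45 min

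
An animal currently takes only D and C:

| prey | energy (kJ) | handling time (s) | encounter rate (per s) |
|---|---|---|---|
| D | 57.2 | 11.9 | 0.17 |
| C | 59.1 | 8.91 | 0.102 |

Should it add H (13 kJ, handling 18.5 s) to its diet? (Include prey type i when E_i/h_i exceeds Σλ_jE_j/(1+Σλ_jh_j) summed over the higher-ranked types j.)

No

On D and C alone, R = ΣλE/(1+Σλh) = 15.75/3.932 = 4.006 kJ/s.
H: E/h = 13/18.5 = 0.7027 kJ/s.
0.7027 < 4.006, so adding H would lower the average — exclude it.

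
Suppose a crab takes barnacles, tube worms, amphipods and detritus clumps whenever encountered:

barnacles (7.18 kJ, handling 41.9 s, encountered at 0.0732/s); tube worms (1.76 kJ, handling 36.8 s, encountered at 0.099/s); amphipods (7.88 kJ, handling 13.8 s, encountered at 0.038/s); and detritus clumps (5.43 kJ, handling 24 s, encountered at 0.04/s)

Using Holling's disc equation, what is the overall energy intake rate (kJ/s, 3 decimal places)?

0.132 kJ/s

Energy encountered per unit search time: 0.0732×7.18 + 0.099×1.76 + 0.038×7.88 + 0.04×5.43 = 1.216 kJ/s.
Handling time per unit search time: 0.0732×41.9 + 0.099×36.8 + 0.038×13.8 + 0.04×24 = 8.195.
Rate = 1.216/(1 + 8.195) = 0.1323 kJ/s.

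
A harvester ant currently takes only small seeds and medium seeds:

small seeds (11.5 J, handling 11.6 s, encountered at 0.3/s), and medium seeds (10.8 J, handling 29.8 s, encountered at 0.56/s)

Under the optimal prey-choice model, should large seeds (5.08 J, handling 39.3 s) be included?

No

Intake rate on the current diet: R = (0.3×11.5 + 0.56×10.8) / (1 + 0.3×11.6 + 0.56×29.8) = 9.498/21.17 = 0.4487 J/s.
large seeds: E/h = 5.08/39.3 = 0.1293 J/s.
Since 0.1293 < R, time spent handling large seeds is better spent searching.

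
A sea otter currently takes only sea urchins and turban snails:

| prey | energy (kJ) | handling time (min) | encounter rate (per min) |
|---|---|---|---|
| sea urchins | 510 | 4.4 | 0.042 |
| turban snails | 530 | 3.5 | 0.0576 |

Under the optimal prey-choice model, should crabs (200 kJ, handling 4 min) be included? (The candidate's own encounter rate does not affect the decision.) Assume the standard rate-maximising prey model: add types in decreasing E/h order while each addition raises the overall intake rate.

Yes

Current rate: (0.042×510 + 0.0576×530)/(1 + 0.042×4.4 + 0.0576×3.5) = 37.47 kJ/min.
crabs: E/h = 200/4 = 50 kJ/min.
Since 50 > R, including crabs increases the long-run rate.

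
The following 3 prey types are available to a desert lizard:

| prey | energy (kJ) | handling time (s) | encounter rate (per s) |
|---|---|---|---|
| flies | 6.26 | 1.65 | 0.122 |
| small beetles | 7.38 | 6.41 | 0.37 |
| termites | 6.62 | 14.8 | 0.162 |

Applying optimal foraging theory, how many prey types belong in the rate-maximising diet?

Rank by E/h (kJ/s): flies 3.79, small beetles 1.15, termites 0.447. Include each in turn until the next type's E/h falls below the running intake rate.
Rate on top 1: 0.6357. small beetles: 1.15 > 0.6357 → include.
Rate on top 2: 0.978. termites: 0.447 < 0.978 → exclude; stop.
Optimal diet: flies, small beetles — 2 of 3 types.

2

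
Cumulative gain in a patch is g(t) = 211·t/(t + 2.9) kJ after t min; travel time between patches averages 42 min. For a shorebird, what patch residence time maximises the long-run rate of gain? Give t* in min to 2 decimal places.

11.04 min

Maximise g(t)/(T+t): set derivative to zero → g'(t)(T+t) = g(t).
g'(t) = 211·2.9/(t + 2.9)². Setting 211·2.9/(t+2.9)² = 211t/[(t+2.9)(42+t)] gives 2.9(42+t) = t(t+2.9), so t² = 2.9×42 = 121.8.
t* = √121.8 = 11.04 min.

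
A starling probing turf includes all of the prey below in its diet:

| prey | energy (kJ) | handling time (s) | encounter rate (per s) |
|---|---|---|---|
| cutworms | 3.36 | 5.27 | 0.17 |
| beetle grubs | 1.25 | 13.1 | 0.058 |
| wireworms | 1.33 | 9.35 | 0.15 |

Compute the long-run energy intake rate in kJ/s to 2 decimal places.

Energy encountered per unit search time: 0.17×3.36 + 0.058×1.25 + 0.15×1.33 = 0.8432 kJ/s.
Handling time per unit search time: 0.17×5.27 + 0.058×13.1 + 0.15×9.35 = 3.058.
Rate = 0.8432/(1 + 3.058) = 0.2078 kJ/s.

0.21 kJ/s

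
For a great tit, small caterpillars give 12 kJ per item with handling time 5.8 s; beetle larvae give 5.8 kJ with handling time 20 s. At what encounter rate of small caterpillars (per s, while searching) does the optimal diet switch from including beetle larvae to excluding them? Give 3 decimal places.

0.028 per s

At the threshold, the rate on small caterpillars alone equals the profitability of beetle larvae: λ·12/(1 + λ·5.8) = 5.8/20 = 0.29.
Rearranging, λ(12 − 0.29×5.8) = 0.29, so λ = 0.29/10.32 = 0.02811 per s.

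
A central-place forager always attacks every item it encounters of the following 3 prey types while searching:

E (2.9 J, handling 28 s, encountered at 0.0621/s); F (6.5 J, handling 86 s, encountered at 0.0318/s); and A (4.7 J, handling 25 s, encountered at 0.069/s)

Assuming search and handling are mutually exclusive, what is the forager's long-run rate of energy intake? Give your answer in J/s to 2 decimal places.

0.10 J/s

R = (0.0621×2.9 + 0.0318×6.5 + 0.069×4.7) / (1 + 0.0621×28 + 0.0318×86 + 0.069×25) = 0.7111/7.199 = 0.09878 J/s.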